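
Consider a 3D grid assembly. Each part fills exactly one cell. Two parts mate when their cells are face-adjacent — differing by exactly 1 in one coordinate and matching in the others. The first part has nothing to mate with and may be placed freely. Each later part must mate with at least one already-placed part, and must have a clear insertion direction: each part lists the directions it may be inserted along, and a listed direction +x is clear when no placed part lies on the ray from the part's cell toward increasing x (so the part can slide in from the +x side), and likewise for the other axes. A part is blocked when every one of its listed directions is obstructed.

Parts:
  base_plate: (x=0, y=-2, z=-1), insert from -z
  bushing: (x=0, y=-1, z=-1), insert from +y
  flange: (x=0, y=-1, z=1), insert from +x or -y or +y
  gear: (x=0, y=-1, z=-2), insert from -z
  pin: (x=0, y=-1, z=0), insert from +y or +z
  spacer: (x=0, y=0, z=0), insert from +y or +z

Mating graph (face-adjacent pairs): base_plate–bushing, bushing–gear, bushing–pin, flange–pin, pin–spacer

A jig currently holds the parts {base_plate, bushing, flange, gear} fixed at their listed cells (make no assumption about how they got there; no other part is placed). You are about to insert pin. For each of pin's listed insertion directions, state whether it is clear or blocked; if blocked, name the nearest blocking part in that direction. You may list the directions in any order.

+y: clear; +z: blocked by flange

+y: ray from pin(0, -1, 0) has no placed part ⇒ clear
+z: nearest on ray is flange@(0, -1, 1) ⇒ blocked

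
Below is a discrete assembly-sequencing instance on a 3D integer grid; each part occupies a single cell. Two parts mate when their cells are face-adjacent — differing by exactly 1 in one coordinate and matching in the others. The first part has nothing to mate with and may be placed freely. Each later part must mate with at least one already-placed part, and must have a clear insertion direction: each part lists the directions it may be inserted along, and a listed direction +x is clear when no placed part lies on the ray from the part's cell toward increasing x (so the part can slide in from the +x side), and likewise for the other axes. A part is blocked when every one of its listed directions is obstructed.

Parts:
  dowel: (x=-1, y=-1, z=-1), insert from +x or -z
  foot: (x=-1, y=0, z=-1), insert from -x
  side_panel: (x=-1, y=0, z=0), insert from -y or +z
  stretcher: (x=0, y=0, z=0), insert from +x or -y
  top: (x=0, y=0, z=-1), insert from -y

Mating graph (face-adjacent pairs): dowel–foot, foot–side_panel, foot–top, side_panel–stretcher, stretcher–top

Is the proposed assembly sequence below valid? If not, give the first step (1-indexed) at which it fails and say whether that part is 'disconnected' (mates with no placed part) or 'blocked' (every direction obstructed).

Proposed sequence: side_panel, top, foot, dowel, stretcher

1. side_panel@(-1, 0, 0) [-y clear] — {side_panel}
2. top@(0, 0, -1) — no placed neighbour ⇒ disconnected

Invalid at step 2 (disconnected)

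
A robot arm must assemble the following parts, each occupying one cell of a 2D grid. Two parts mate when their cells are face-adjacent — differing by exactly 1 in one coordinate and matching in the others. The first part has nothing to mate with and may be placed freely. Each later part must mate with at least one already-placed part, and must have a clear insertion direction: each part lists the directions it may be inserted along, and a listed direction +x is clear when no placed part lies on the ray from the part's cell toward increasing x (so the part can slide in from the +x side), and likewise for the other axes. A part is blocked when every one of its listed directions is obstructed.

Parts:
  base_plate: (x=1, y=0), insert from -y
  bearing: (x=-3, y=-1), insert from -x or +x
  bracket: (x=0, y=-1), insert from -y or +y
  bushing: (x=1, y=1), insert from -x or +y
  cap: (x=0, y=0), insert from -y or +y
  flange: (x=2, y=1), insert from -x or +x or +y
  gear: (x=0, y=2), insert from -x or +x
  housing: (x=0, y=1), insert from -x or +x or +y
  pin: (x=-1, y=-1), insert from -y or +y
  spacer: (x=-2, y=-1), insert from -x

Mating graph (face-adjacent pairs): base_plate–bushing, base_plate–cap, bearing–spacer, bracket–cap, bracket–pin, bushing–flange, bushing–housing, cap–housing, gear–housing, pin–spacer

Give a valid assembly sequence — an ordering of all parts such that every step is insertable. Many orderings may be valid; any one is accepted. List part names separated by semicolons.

1. cap@(0, 0) [-y clear] — {cap}
2. bracket@(0, -1) [-y clear] — {bracket, cap}
3. pin@(-1, -1) [-y clear] — {bracket, cap, pin}
4. base_plate@(1, 0) [-y clear] — {base_plate, bracket, cap, pin}
5. spacer@(-2, -1) [-x clear] — {base_plate, bracket, cap, pin, spacer}
6. bearing@(-3, -1) [-x clear] — {base_plate, bearing, bracket, cap, pin, spacer}
7. housing@(0, 1) [-x clear] — {base_plate, bearing, bracket, cap, housing, pin, spacer}
8. bushing@(1, 1) [+y clear] — {base_plate, bearing, bracket, bushing, cap, housing, pin, spacer}
9. flange@(2, 1) [+x clear] — {base_plate, bearing, bracket, bushing, cap, flange, housing, pin, spacer}
10. gear@(0, 2) [-x clear] — {base_plate, bearing, bracket, bushing, cap, flange, gear, housing, pin, spacer}

cap; bracket; pin; base_plate; spacer; bearing; housing; bushing; flange; gear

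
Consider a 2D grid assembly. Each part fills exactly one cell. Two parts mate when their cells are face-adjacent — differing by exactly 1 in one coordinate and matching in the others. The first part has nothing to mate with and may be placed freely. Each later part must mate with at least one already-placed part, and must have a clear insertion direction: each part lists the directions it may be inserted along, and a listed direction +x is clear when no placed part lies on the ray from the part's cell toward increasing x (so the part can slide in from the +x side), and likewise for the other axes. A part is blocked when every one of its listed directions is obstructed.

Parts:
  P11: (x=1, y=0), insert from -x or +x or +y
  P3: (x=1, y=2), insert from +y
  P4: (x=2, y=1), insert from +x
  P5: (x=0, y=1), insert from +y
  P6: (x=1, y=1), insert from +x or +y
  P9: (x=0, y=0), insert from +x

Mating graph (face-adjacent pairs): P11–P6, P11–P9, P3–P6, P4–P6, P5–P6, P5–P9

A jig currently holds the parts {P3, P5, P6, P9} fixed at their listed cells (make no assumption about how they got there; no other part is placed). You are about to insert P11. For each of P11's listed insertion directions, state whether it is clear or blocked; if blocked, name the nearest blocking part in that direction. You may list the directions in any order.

-x: nearest on ray is P9@(0, 0) ⇒ blocked
+x: ray from P11(1, 0) has no placed part ⇒ clear
+y: nearest on ray is P6@(1, 1) ⇒ blocked

+x: clear; +y: blocked by P6; -x: blocked by P9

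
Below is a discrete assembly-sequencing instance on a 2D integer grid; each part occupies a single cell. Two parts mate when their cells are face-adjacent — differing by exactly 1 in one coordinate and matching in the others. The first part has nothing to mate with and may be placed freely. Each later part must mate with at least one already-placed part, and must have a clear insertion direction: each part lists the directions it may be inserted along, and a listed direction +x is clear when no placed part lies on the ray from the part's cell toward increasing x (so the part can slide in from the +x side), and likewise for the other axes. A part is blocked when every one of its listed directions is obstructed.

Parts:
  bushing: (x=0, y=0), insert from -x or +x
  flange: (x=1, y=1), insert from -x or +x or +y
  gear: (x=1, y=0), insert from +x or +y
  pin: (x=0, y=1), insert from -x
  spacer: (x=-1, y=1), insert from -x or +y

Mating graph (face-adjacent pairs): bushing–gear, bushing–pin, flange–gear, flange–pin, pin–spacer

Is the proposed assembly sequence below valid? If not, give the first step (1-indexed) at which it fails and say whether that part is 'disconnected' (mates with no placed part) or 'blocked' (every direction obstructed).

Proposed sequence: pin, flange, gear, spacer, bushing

1. pin@(0, 1) [-x clear] — {pin}
2. flange@(1, 1) [+x clear] — {flange, pin}
3. gear@(1, 0) [+x clear] — {flange, gear, pin}
4. spacer@(-1, 1) [-x clear] — {flange, gear, pin, spacer}
5. bushing@(0, 0) [-x clear] — {bushing, flange, gear, pin, spacer}

Valid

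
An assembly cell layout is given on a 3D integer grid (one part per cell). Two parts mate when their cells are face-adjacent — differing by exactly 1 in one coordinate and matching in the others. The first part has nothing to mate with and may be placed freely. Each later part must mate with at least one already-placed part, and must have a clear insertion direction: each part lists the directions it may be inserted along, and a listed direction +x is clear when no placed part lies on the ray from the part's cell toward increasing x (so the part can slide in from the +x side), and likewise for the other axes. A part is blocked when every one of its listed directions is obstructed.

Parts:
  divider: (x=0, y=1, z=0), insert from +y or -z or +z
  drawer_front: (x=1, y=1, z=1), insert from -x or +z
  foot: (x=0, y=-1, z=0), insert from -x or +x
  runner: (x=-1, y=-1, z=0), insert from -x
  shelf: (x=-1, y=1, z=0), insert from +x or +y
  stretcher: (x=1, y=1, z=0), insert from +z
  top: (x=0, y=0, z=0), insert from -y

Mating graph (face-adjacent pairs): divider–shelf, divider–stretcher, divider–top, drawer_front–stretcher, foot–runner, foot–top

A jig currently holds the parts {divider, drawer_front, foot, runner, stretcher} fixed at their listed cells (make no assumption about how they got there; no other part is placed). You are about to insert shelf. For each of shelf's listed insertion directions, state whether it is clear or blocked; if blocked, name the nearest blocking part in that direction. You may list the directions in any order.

+x: nearest on ray is divider@(0, 1, 0) ⇒ blocked
+y: ray from shelf(-1, 1, 0) has no placed part ⇒ clear

+x: blocked by divider; +y: clear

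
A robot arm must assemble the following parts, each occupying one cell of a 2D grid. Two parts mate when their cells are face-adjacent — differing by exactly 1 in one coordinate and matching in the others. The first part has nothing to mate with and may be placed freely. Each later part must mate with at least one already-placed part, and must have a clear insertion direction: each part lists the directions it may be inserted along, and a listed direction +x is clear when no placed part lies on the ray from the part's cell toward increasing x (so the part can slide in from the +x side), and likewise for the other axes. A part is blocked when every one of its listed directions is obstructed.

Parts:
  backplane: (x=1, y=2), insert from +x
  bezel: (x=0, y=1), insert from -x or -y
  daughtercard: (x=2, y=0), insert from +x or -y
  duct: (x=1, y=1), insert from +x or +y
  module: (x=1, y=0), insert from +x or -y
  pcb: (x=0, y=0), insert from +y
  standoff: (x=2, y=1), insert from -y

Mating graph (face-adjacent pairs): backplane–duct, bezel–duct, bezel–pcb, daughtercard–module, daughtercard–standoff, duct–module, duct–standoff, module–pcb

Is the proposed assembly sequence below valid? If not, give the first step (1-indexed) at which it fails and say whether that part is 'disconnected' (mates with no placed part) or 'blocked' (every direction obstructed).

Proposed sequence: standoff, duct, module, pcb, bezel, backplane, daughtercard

Valid

1. standoff@(2, 1) [-y clear] — {standoff}
2. duct@(1, 1) [+y clear] — {duct, standoff}
3. module@(1, 0) [+x clear] — {duct, module, standoff}
4. pcb@(0, 0) [+y clear] — {duct, module, pcb, standoff}
5. bezel@(0, 1) [-x clear] — {bezel, duct, module, pcb, standoff}
6. backplane@(1, 2) [+x clear] — {backplane, bezel, duct, module, pcb, standoff}
7. daughtercard@(2, 0) [+x clear] — {backplane, bezel, daughtercard, duct, module, pcb, standoff}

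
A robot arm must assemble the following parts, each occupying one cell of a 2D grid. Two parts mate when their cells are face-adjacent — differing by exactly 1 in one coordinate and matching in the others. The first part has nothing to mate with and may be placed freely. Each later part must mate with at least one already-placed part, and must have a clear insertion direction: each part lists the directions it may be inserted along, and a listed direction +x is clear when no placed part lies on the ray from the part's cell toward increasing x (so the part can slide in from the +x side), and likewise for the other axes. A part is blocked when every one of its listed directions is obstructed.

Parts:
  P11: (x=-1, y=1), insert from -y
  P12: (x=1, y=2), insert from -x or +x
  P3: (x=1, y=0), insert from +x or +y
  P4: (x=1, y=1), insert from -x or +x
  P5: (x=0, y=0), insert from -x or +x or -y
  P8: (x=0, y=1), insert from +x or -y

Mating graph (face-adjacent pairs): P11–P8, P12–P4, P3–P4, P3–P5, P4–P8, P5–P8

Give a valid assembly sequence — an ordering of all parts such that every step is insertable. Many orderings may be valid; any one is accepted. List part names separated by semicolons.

1. P11@(-1, 1) [-y clear] — {P11}
2. P8@(0, 1) [+x clear] — {P11, P8}
3. P5@(0, 0) [-x clear] — {P11, P5, P8}
4. P4@(1, 1) [+x clear] — {P11, P4, P5, P8}
5. P3@(1, 0) [+x clear] — {P11, P3, P4, P5, P8}
6. P12@(1, 2) [-x clear] — {P11, P12, P3, P4, P5, P8}

P11; P8; P5; P4; P3; P12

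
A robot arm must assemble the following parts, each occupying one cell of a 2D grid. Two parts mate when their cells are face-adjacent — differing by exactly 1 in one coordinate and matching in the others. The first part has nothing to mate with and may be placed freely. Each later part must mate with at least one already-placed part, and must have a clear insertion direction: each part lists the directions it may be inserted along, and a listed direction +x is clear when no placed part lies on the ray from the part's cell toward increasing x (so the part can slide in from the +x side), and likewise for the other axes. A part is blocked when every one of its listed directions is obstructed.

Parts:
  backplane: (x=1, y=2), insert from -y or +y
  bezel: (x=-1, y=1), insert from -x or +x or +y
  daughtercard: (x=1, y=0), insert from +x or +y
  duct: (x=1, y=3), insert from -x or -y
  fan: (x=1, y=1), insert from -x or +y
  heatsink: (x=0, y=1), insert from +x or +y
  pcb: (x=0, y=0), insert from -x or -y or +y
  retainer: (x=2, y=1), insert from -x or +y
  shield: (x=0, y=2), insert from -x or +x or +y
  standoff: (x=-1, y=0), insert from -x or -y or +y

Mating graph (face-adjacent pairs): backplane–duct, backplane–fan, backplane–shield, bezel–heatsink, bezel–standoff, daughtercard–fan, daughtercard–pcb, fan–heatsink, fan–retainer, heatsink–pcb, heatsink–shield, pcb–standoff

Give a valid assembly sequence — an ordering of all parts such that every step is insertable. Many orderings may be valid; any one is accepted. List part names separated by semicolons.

retainer; fan; daughtercard; backplane; heatsink; bezel; standoff; shield; duct; pcb

1. retainer@(2, 1) [-x clear] — {retainer}
2. fan@(1, 1) [-x clear] — {fan, retainer}
3. daughtercard@(1, 0) [+x clear] — {daughtercard, fan, retainer}
4. backplane@(1, 2) [+y clear] — {backplane, daughtercard, fan, retainer}
5. heatsink@(0, 1) [+y clear] — {backplane, daughtercard, fan, heatsink, retainer}
6. bezel@(-1, 1) [-x clear] — {backplane, bezel, daughtercard, fan, heatsink, retainer}
7. standoff@(-1, 0) [-x clear] — {backplane, bezel, daughtercard, fan, heatsink, retainer, standoff}
8. shield@(0, 2) [-x clear] — {backplane, bezel, daughtercard, fan, heatsink, retainer, shield, standoff}
9. duct@(1, 3) [-x clear] — {backplane, bezel, daughtercard, duct, fan, heatsink, retainer, shield, standoff}
10. pcb@(0, 0) [-y clear] — {backplane, bezel, daughtercard, duct, fan, heatsink, pcb, retainer, shield, standoff}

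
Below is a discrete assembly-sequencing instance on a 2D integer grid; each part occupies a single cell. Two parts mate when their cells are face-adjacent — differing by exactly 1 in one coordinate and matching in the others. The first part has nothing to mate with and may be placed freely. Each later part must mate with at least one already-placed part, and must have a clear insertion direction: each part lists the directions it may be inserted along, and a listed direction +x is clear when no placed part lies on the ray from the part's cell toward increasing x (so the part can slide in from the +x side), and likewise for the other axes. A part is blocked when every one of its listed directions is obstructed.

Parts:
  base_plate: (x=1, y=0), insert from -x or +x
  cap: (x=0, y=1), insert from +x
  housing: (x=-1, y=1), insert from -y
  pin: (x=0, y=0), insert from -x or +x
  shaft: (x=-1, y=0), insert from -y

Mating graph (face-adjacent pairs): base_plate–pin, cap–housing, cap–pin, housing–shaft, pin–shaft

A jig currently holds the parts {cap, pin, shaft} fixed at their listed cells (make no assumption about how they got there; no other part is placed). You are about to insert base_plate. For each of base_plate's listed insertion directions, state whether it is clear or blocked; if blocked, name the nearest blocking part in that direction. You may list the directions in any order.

+x: clear; -x: blocked by pin

-x: nearest on ray is pin@(0, 0) ⇒ blocked
+x: ray from base_plate(1, 0) has no placed part ⇒ clear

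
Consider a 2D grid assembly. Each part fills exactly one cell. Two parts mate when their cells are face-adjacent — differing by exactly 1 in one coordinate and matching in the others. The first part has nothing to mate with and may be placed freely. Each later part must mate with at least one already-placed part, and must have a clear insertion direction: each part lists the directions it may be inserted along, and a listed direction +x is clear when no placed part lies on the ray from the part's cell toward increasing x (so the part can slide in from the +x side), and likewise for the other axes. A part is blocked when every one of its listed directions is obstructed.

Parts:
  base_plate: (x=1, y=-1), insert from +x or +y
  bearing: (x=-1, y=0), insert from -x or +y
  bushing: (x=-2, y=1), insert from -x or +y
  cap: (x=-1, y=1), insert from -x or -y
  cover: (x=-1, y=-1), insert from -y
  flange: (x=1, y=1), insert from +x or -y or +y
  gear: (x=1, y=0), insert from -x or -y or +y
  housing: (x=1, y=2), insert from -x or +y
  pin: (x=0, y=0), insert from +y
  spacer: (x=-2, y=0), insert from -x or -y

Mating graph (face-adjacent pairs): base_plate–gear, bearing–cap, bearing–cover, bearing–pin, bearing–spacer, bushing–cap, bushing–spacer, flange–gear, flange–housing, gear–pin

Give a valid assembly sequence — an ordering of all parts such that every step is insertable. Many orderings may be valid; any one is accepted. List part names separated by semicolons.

cap; bearing; cover; spacer; pin; gear; base_plate; bushing; flange; housing

1. cap@(-1, 1) [-x clear] — {cap}
2. bearing@(-1, 0) [-x clear] — {bearing, cap}
3. cover@(-1, -1) [-y clear] — {bearing, cap, cover}
4. spacer@(-2, 0) [-x clear] — {bearing, cap, cover, spacer}
5. pin@(0, 0) [+y clear] — {bearing, cap, cover, pin, spacer}
6. gear@(1, 0) [-y clear] — {bearing, cap, cover, gear, pin, spacer}
7. base_plate@(1, -1) [+x clear] — {base_plate, bearing, cap, cover, gear, pin, spacer}
8. bushing@(-2, 1) [-x clear] — {base_plate, bearing, bushing, cap, cover, gear, pin, spacer}
9. flange@(1, 1) [+x clear] — {base_plate, bearing, bushing, cap, cover, flange, gear, pin, spacer}
10. housing@(1, 2) [-x clear] — {base_plate, bearing, bushing, cap, cover, flange, gear, housing, pin, spacer}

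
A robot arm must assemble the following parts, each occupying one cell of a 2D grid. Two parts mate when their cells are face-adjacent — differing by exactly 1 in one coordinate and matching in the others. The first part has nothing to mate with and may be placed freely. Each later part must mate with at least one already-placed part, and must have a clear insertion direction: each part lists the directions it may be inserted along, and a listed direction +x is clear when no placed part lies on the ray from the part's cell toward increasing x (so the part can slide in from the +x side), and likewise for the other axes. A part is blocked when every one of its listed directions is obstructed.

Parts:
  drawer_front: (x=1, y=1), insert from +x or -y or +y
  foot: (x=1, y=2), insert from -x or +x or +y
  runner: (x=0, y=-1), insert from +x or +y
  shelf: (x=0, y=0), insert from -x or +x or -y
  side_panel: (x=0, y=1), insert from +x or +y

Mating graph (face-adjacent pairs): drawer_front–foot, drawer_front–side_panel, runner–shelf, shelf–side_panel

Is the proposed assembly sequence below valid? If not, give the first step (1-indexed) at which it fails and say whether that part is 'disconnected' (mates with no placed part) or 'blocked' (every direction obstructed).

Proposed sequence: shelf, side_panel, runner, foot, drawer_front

Invalid at step 4 (disconnected)

1. shelf@(0, 0) [-x clear] — {shelf}
2. side_panel@(0, 1) [+x clear] — {shelf, side_panel}
3. runner@(0, -1) [+x clear] — {runner, shelf, side_panel}
4. foot@(1, 2) — no placed neighbour ⇒ disconnected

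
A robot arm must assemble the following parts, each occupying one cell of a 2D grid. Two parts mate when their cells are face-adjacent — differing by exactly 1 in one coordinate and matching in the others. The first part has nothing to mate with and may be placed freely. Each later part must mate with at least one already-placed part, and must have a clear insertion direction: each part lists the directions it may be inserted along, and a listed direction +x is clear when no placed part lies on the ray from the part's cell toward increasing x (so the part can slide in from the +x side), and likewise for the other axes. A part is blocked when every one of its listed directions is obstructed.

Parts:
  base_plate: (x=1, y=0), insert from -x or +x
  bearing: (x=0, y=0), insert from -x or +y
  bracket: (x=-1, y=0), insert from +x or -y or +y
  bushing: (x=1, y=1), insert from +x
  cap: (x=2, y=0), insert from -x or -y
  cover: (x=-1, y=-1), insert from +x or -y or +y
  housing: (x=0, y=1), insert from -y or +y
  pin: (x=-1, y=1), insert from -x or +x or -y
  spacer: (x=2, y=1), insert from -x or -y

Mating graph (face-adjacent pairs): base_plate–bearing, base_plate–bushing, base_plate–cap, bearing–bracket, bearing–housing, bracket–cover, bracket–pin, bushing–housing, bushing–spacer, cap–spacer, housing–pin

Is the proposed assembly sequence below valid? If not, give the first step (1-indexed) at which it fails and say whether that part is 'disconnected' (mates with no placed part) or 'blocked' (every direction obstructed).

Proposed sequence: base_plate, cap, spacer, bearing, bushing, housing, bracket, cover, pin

1. base_plate@(1, 0) [-x clear] — {base_plate}
2. cap@(2, 0) [-y clear] — {base_plate, cap}
3. spacer@(2, 1) [-x clear] — {base_plate, cap, spacer}
4. bearing@(0, 0) [-x clear] — {base_plate, bearing, cap, spacer}
5. bushing@(1, 1) — +x all obstructed ⇒ blocked

Invalid at step 5 (blocked)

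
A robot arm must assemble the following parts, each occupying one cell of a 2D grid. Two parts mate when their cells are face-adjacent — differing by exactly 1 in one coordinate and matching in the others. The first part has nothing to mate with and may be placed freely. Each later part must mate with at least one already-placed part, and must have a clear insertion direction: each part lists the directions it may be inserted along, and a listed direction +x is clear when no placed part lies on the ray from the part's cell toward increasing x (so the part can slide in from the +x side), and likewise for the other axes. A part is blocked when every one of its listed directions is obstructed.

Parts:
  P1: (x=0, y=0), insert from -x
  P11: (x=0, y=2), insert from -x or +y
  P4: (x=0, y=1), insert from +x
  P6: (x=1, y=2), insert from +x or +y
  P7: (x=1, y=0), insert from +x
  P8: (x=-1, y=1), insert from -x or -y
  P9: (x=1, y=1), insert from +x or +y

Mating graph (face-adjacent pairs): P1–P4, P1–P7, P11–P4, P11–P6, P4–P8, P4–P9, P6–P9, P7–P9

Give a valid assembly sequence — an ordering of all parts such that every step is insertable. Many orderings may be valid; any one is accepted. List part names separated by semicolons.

P8; P4; P9; P6; P1; P11; P7

1. P8@(-1, 1) [-x clear] — {P8}
2. P4@(0, 1) [+x clear] — {P4, P8}
3. P9@(1, 1) [+x clear] — {P4, P8, P9}
4. P6@(1, 2) [+x clear] — {P4, P6, P8, P9}
5. P1@(0, 0) [-x clear] — {P1, P4, P6, P8, P9}
6. P11@(0, 2) [-x clear] — {P1, P11, P4, P6, P8, P9}
7. P7@(1, 0) [+x clear] — {P1, P11, P4, P6, P7, P8, P9}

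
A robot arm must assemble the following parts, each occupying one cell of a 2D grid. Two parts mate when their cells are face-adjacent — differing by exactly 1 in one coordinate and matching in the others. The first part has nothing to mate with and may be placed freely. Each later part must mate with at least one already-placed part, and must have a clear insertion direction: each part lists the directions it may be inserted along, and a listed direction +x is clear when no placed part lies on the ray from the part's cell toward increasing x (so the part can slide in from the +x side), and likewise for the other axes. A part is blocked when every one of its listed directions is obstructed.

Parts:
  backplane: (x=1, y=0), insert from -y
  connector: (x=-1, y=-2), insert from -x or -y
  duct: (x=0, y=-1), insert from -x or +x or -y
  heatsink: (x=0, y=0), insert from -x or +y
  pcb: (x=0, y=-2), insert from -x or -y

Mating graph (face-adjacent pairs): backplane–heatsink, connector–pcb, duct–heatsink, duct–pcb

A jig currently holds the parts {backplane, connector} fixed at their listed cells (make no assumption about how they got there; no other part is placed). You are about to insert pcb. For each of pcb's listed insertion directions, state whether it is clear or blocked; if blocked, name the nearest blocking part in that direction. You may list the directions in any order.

-x: nearest on ray is connector@(-1, -2) ⇒ blocked
-y: ray from pcb(0, -2) has no placed part ⇒ clear

-x: blocked by connector; -y: clear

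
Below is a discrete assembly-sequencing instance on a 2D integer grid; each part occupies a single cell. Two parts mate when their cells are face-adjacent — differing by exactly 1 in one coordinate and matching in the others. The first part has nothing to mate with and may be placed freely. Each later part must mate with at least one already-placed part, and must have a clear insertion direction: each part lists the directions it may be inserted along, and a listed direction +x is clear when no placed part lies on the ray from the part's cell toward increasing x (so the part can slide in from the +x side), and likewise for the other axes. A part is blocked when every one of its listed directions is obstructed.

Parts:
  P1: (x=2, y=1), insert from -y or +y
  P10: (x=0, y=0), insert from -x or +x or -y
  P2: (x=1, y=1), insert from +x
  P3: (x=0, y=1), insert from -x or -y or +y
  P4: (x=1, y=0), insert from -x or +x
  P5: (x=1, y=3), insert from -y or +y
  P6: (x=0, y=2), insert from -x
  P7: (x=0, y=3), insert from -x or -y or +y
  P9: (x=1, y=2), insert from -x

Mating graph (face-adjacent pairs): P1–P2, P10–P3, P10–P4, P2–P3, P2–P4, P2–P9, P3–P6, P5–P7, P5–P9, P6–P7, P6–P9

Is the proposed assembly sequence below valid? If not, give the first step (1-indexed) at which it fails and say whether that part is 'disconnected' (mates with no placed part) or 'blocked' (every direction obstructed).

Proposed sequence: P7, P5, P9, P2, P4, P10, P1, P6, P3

Valid

1. P7@(0, 3) [-x clear] — {P7}
2. P5@(1, 3) [-y clear] — {P5, P7}
3. P9@(1, 2) [-x clear] — {P5, P7, P9}
4. P2@(1, 1) [+x clear] — {P2, P5, P7, P9}
5. P4@(1, 0) [-x clear] — {P2, P4, P5, P7, P9}
6. P10@(0, 0) [-x clear] — {P10, P2, P4, P5, P7, P9}
7. P1@(2, 1) [-y clear] — {P1, P10, P2, P4, P5, P7, P9}
8. P6@(0, 2) [-x clear] — {P1, P10, P2, P4, P5, P6, P7, P9}
9. P3@(0, 1) [-x clear] — {P1, P10, P2, P3, P4, P5, P6, P7, P9}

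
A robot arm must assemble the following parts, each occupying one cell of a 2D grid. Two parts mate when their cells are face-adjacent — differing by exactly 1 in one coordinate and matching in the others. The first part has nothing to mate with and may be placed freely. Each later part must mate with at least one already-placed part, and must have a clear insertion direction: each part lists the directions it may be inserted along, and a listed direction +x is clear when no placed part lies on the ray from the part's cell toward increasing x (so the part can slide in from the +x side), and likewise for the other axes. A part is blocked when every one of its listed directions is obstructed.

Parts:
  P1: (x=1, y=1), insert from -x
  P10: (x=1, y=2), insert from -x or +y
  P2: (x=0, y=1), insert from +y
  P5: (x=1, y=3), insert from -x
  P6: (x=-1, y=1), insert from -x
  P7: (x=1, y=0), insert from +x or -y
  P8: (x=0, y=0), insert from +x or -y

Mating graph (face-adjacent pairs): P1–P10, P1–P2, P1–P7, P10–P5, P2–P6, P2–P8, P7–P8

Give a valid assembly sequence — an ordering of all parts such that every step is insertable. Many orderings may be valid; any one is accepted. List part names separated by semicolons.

1. P7@(1, 0) [+x clear] — {P7}
2. P1@(1, 1) [-x clear] — {P1, P7}
3. P2@(0, 1) [+y clear] — {P1, P2, P7}
4. P6@(-1, 1) [-x clear] — {P1, P2, P6, P7}
5. P8@(0, 0) [-y clear] — {P1, P2, P6, P7, P8}
6. P10@(1, 2) [-x clear] — {P1, P10, P2, P6, P7, P8}
7. P5@(1, 3) [-x clear] — {P1, P10, P2, P5, P6, P7, P8}

P7; P1; P2; P6; P8; P10; P5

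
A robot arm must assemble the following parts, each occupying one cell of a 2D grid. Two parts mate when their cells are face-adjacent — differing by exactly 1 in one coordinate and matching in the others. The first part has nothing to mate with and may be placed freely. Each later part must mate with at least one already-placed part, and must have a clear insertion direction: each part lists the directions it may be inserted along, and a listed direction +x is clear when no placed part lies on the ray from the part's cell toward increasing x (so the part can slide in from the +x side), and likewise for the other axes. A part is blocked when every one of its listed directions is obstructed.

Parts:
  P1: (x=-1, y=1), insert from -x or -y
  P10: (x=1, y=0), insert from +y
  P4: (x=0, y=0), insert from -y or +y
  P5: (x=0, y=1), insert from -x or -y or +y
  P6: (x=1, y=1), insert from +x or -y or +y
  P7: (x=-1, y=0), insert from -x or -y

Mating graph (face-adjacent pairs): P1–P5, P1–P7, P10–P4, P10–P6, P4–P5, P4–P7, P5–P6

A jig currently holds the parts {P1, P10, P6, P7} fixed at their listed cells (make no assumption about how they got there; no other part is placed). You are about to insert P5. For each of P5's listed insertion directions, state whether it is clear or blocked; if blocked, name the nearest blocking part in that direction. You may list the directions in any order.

+y: clear; -x: blocked by P1; -y: clear

-x: nearest on ray is P1@(-1, 1) ⇒ blocked
-y: ray from P5(0, 1) has no placed part ⇒ clear
+y: ray from P5(0, 1) has no placed part ⇒ clear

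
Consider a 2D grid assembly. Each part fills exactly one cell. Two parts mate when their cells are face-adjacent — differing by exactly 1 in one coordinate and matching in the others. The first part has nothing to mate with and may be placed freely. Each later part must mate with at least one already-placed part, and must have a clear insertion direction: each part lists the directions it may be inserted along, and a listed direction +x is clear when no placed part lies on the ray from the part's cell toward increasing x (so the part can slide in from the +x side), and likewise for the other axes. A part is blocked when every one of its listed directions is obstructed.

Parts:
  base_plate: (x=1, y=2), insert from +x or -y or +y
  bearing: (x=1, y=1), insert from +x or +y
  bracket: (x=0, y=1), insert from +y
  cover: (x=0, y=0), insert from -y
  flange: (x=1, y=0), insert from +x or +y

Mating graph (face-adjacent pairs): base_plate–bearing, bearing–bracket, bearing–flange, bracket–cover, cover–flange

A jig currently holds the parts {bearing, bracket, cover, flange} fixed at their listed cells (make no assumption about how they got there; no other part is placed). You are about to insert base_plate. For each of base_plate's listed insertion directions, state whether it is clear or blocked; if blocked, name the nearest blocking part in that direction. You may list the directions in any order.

+x: ray from base_plate(1, 2) has no placed part ⇒ clear
-y: nearest on ray is bearing@(1, 1) ⇒ blocked
+y: ray from base_plate(1, 2) has no placed part ⇒ clear

+x: clear; +y: clear; -y: blocked by bearing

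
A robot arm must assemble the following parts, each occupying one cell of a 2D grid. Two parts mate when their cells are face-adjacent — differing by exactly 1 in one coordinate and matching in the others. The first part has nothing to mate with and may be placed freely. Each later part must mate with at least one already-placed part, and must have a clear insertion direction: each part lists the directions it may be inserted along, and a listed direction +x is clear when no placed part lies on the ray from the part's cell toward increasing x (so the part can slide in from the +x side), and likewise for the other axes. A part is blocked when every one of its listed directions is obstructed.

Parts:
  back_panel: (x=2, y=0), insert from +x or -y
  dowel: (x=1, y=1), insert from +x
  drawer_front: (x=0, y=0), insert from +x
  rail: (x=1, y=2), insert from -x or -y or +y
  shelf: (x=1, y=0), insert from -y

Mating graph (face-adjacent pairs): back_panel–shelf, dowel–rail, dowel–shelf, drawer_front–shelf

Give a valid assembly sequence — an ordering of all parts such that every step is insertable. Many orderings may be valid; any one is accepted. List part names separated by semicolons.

drawer_front; shelf; dowel; rail; back_panel

1. drawer_front@(0, 0) [+x clear] — {drawer_front}
2. shelf@(1, 0) [-y clear] — {drawer_front, shelf}
3. dowel@(1, 1) [+x clear] — {dowel, drawer_front, shelf}
4. rail@(1, 2) [-x clear] — {dowel, drawer_front, rail, shelf}
5. back_panel@(2, 0) [+x clear] — {back_panel, dowel, drawer_front, rail, shelf}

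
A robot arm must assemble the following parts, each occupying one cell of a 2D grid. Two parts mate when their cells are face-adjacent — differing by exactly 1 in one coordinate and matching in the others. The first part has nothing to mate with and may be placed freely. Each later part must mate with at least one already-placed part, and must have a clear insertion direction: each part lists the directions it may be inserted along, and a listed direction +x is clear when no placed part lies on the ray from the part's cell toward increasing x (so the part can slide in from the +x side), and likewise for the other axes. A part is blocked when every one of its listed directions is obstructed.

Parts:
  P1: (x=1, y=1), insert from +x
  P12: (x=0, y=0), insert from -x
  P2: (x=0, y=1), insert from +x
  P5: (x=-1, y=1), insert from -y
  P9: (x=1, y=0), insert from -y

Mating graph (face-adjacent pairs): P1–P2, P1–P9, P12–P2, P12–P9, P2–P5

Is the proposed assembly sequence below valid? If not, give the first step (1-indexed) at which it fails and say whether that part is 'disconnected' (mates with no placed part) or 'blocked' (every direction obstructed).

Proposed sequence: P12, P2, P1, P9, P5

1. P12@(0, 0) [-x clear] — {P12}
2. P2@(0, 1) [+x clear] — {P12, P2}
3. P1@(1, 1) [+x clear] — {P1, P12, P2}
4. P9@(1, 0) [-y clear] — {P1, P12, P2, P9}
5. P5@(-1, 1) [-y clear] — {P1, P12, P2, P5, P9}

Valid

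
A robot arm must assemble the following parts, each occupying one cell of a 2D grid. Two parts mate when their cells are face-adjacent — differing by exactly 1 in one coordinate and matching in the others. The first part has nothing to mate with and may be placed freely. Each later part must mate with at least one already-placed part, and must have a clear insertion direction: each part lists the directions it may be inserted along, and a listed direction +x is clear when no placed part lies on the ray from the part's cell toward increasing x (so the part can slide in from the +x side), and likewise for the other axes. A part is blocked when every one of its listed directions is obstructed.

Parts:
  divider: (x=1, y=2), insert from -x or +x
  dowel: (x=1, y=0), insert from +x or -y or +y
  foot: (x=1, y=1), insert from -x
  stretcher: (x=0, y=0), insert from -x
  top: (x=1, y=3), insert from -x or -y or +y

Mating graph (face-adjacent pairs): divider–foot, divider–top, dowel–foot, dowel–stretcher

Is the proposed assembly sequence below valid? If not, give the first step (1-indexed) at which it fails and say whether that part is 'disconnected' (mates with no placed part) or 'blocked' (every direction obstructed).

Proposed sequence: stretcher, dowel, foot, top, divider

Invalid at step 4 (disconnected)

1. stretcher@(0, 0) [-x clear] — {stretcher}
2. dowel@(1, 0) [+x clear] — {dowel, stretcher}
3. foot@(1, 1) [-x clear] — {dowel, foot, stretcher}
4. top@(1, 3) — no placed neighbour ⇒ disconnected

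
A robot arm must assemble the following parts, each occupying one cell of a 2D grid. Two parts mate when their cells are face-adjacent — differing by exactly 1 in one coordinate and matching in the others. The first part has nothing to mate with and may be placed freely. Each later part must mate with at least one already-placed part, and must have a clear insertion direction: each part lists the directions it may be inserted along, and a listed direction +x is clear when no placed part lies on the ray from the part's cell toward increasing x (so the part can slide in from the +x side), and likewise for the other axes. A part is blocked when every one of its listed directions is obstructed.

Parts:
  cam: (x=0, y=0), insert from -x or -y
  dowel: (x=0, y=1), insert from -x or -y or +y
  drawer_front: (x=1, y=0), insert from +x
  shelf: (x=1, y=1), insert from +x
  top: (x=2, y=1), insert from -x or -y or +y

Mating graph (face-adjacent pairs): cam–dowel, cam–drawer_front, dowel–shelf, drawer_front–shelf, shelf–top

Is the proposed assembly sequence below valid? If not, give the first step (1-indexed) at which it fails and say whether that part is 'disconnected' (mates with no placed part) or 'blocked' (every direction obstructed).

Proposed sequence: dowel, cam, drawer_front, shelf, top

1. dowel@(0, 1) [-x clear] — {dowel}
2. cam@(0, 0) [-x clear] — {cam, dowel}
3. drawer_front@(1, 0) [+x clear] — {cam, dowel, drawer_front}
4. shelf@(1, 1) [+x clear] — {cam, dowel, drawer_front, shelf}
5. top@(2, 1) [-y clear] — {cam, dowel, drawer_front, shelf, top}

Valid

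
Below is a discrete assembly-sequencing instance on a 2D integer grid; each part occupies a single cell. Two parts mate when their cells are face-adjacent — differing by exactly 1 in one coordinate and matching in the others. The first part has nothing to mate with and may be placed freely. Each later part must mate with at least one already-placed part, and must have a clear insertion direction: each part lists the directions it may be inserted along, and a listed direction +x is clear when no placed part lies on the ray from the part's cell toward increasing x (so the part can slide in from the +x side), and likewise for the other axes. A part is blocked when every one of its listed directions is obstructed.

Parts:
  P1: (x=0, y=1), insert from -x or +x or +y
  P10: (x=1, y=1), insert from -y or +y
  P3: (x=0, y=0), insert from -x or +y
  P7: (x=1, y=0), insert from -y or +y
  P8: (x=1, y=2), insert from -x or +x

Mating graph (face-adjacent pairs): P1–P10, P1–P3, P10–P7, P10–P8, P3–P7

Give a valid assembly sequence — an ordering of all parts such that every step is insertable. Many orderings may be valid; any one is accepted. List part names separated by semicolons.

1. P7@(1, 0) [-y clear] — {P7}
2. P10@(1, 1) [+y clear] — {P10, P7}
3. P1@(0, 1) [-x clear] — {P1, P10, P7}
4. P3@(0, 0) [-x clear] — {P1, P10, P3, P7}
5. P8@(1, 2) [-x clear] — {P1, P10, P3, P7, P8}

P7; P10; P1; P3; P8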